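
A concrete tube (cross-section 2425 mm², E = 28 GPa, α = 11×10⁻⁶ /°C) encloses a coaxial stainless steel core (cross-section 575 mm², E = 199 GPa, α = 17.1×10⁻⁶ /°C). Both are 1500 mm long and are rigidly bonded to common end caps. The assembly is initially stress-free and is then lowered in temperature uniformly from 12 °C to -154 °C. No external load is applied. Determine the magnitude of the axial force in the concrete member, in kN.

The stainless steel has the larger α, so on cooling it would change length more than the concrete if both were free. The rigid plates force a common final length, so the stainless steel is put into tension and the concrete into compression, with equal and opposite forces P (no external load).
Setting the final lengths equal and cancelling L: (α₁ − α₂)ΔT = P/(A₁E₁) + P/(A₂E₂).
|α₁ − α₂|·ΔT = 6.1×10⁻⁶ × 166 = 0.001013.
1/(A₁E₁) + 1/(A₂E₂) = 1/(2425×28×10³) + 1/(575×199×10³) = 2.347×10⁻⁸ N⁻¹.
P = 0.001013 / 2.347×10⁻⁸ = 43150 N = 43.15 kN.

P ≈ 43.2 kN (compressive in the concrete)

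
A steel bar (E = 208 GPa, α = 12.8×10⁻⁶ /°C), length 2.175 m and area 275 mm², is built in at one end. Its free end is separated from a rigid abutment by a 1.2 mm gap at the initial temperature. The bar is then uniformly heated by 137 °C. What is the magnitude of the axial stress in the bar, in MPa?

σ ≈ 250 MPa (compressive)

Unrestrained expansion: δ_free = αΔT L = 12.8×10⁻⁶ × 137 × 2175 = 3.814 mm.
The gap closes (δ_free > 1.2 mm) and the wall then resists a further 3.814 − 1.2 = 2.614 mm of expansion.
Compatibility: PL/(AE) = 2.614 mm, so σ = P/A = E × (2.614/2175) = 250 MPa.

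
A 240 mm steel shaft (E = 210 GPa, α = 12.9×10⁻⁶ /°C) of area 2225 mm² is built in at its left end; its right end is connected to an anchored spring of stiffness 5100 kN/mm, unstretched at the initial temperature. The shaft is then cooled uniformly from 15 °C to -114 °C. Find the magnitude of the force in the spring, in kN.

P ≈ 563 kN

Free thermal contraction: δ_free = αΔT L = 12.9×10⁻⁶ × 129 × 240 = 0.3994 mm.
With a force P in the spring, the elastic change of the shaft is PL/(AE) and that of the spring is P/k; compatibility requires their sum to equal δ_free.
So P = δ_free / [L/(AE) + 1/k] = 0.3994 / [ 240/(2225×210×10³) + 1/(5100×10³) ].
P = 0.3994 / 7.097×10⁻⁷ = 562700 N.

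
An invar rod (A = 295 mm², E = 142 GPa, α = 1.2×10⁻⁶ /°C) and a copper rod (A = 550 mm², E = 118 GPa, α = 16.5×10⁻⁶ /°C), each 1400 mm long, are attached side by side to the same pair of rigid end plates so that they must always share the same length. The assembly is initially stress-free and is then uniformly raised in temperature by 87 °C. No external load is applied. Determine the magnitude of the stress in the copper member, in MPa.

Equilibrium of a rigid end plate with no external load gives equal and opposite internal forces ±P in the two members. Since α_{copper} > α_{invar}, heating drives the copper into compression and the invar into tension.
Equating the net (thermal + elastic) strains gives |α₁ − α₂|·ΔT = P·[1/(A₁E₁) + 1/(A₂E₂)].
|α₁ − α₂|·ΔT = 15.3×10⁻⁶ × 87 = 0.001331.
1/(A₁E₁) + 1/(A₂E₂) = 1/(295×142×10³) + 1/(550×118×10³) = 3.928×10⁻⁸ N⁻¹.
P = 0.001331 / 3.928×10⁻⁸ = 33890 N = 33.89 kN.
σ_{copper} = P/A₂ = 33890/550 = 61.61 MPa, compressive.

σ ≈ 61.6 MPa (compressive)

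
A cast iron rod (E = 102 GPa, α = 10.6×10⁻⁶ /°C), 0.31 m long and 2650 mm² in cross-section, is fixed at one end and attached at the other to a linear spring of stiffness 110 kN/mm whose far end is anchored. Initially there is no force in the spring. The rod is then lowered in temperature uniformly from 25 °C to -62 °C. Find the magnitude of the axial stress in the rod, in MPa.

σ ≈ 10.5 MPa (tensile)

If the spring were absent the rod would shorten by αΔT L = 10.6×10⁻⁶ × 87 × 310 = 0.2859 mm.
With a force P in the spring, the elastic change of the rod is PL/(AE) and that of the spring is P/k; compatibility requires their sum to equal δ_free.
So P = δ_free / [L/(AE) + 1/k] = 0.2859 / [ 310/(2650×102×10³) + 1/(110×10³) ].
P = 0.2859 / 1.024×10⁻⁵ = 27920 N.
σ = P/A = 27920/2650 = 10.54 MPa.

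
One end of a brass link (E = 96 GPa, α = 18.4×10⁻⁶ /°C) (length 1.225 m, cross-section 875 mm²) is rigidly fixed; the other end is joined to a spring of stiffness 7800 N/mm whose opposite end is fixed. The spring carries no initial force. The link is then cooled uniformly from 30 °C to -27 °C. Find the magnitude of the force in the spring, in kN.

Free thermal contraction: δ_free = αΔT L = 18.4×10⁻⁶ × 57 × 1225 = 1.285 mm.
Let P be the tensile force in the spring. The link extends elastically by PL/(AE) and the spring stretches by P/k; together these equal δ_free.
So P = δ_free / [L/(AE) + 1/k] = 1.285 / [ 1225/(875×96×10³) + 1/(7800) ].
P = 1.285 / 0.0001428 = 8998 N.

P ≈ 9 kN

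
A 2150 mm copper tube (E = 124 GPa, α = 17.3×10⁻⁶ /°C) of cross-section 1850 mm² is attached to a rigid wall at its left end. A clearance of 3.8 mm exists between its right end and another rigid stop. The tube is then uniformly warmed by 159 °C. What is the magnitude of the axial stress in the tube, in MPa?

σ ≈ 122 MPa (compressive)

Free thermal elongation = αΔT L = 17.3×10⁻⁶ × 159 × 2150 = 5.914 mm.
The gap closes (δ_free > 3.8 mm) and the wall then resists a further 5.914 − 3.8 = 2.114 mm of expansion.
So σ = E(δ_free − g)/L = 124×10³ × 2.114/2150 = 121.9 MPa.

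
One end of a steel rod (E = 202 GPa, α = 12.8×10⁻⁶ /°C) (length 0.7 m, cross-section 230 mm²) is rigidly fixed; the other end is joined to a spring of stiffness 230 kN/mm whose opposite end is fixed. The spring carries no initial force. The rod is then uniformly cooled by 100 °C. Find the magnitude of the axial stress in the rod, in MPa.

σ ≈ 201 MPa (tensile)

The unrestrained thermal change is αΔT L = 12.8×10⁻⁶ × 100 × 700 = 0.896 mm.
Let P be the tensile force in the spring. The rod extends elastically by PL/(AE) and the spring stretches by P/k; together these equal δ_free.
So P = δ_free / [L/(AE) + 1/k] = 0.896 / [ 700/(230×202×10³) + 1/(230×10³) ].
P = 0.896 / 1.941×10⁻⁵ = 46150 N.
σ = P/A = 46150/230 = 200.7 MPa.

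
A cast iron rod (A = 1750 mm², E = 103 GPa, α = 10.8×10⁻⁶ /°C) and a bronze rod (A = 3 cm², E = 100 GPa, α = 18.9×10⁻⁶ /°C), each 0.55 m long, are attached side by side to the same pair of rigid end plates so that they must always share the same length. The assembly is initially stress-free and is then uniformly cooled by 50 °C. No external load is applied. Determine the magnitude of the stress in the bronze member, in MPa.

Equilibrium of a rigid end plate with no external load gives equal and opposite internal forces ±P in the two members. Since α_{bronze} > α_{cast iron}, cooling drives the bronze into tension and the cast iron into compression.
Equating the net (thermal + elastic) strains gives |α₁ − α₂|·ΔT = P·[1/(A₁E₁) + 1/(A₂E₂)].
|α₁ − α₂|·ΔT = 8.1×10⁻⁶ × 50 = 0.000405.
1/(A₁E₁) + 1/(A₂E₂) = 1/(1750×103×10³) + 1/(300×100×10³) = 3.888×10⁻⁸ N⁻¹.
So P = 0.000405 / 3.888×10⁻⁸ = 10.42 kN.
σ_{bronze} = P/A₂ = 10420/300 = 34.72 MPa, tensile.

σ ≈ 34.7 MPa (tensile)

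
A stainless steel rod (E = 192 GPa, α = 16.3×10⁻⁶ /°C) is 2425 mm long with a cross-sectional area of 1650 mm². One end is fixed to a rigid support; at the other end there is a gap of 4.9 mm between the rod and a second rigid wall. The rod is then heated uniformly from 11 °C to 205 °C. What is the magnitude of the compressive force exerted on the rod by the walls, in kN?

Free thermal elongation = αΔT L = 16.3×10⁻⁶ × 194 × 2425 = 7.668 mm.
After closing the 4.9 mm clearance, 7.668 − 4.9 = 2.768 mm of expansion remains to be suppressed by the wall.
That suppressed elongation corresponds to σ = E·Δ/L = 192×10³ × 2.768/2425 = 219.2 MPa.
Force on the wall = σA = 219.2 × 1650 mm² = 361.7 kN.

P ≈ 362 kN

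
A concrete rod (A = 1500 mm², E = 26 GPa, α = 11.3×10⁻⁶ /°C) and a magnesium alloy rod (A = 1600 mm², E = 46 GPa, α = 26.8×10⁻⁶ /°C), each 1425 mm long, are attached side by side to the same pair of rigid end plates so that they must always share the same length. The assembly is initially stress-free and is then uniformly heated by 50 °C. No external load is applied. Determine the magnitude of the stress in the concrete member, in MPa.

Both members must finish at the same length. With the larger α, the magnesium alloy tends to over-expand; the plates restrain it, putting the magnesium alloy in compression and the concrete in tension. With no external load the two internal forces are equal and opposite, magnitude P.
Compatibility of the two members (thermal + elastic change equal): (α₁ − α₂)ΔT = P·[1/(A₁E₁) + 1/(A₂E₂)].
|α₁ − α₂|·ΔT = 15.5×10⁻⁶ × 50 = 0.000775.
1/(A₁E₁) + 1/(A₂E₂) = 1/(1500×26×10³) + 1/(1600×46×10³) = 3.923×10⁻⁸ N⁻¹.
So P = 0.000775 / 3.923×10⁻⁸ = 19.76 kN.
σ_{concrete} = P/A₁ = 19760/1500 = 13.17 MPa, tensile.

σ ≈ 13.2 MPa (tensile)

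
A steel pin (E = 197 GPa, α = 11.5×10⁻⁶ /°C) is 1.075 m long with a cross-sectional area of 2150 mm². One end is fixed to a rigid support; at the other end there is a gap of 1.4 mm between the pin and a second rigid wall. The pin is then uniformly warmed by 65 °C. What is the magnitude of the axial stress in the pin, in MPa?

Unrestrained expansion: δ_free = αΔT L = 11.5×10⁻⁶ × 65 × 1075 = 0.8036 mm.
This is smaller than the 1.4 mm clearance, so the pin expands freely without reaching the stop — the stress is zero.

σ ≈ 0 MPa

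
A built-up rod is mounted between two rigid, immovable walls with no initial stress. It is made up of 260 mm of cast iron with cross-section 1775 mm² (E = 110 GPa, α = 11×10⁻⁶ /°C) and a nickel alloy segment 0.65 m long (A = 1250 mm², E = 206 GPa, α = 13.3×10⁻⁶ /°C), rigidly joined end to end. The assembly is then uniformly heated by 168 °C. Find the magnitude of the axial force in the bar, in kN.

If the supports were absent, the total length change would be Σ αᵢΔT Lᵢ = 11×10⁻⁶×168×260 + 13.3×10⁻⁶×168×650 = 1.933 mm.
The rigid supports impose zero overall length change; the single axial force P common to all segments must satisfy P Σ Lᵢ/(AᵢEᵢ) = δ_free.
The series flexibility is Σ Lᵢ/(AᵢEᵢ) = 260/(1775×110×10³) + 650/(1250×206×10³) = 3.856×10⁻⁶ mm/N.
So P = 1.933 / 3.856×10⁻⁶ = 501.3 kN, compressive.

P ≈ 501 kN (compressive)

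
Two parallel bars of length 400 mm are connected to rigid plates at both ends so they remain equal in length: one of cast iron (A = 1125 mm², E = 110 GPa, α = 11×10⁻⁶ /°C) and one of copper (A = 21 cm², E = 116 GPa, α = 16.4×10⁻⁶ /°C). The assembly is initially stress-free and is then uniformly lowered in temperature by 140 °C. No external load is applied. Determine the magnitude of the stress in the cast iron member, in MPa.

σ ≈ 55.1 MPa (compressive)

Both members must finish at the same length. With the larger α, the copper tends to over-contract; the plates restrain it, putting the copper in tension and the cast iron in compression. With no external load the two internal forces are equal and opposite, magnitude P.
Equating the net (thermal + elastic) strains gives |α₁ − α₂|·ΔT = P·[1/(A₁E₁) + 1/(A₂E₂)].
|α₁ − α₂|·ΔT = 5.4×10⁻⁶ × 140 = 0.000756.
1/(A₁E₁) + 1/(A₂E₂) = 1/(1125×110×10³) + 1/(2100×116×10³) = 1.219×10⁻⁸ N⁻¹.
P = 0.000756 / 1.219×10⁻⁸ = 62040 N = 62.04 kN.
σ_{cast iron} = P/A₁ = 62040/1125 = 55.15 MPa, compressive.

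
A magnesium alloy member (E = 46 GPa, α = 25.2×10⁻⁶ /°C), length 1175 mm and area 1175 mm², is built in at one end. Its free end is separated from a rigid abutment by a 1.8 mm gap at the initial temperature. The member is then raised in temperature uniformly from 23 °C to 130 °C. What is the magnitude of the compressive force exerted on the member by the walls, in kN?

P ≈ 62.9 kN

Unrestrained expansion: δ_free = αΔT L = 25.2×10⁻⁶ × 107 × 1175 = 3.168 mm.
After closing the 1.8 mm clearance, 3.168 − 1.8 = 1.368 mm of expansion remains to be suppressed by the wall.
So σ = E(δ_free − g)/L = 46×10³ × 1.368/1175 = 53.57 MPa.
P = σA = 53.57 × 1175 = 62.94 kN.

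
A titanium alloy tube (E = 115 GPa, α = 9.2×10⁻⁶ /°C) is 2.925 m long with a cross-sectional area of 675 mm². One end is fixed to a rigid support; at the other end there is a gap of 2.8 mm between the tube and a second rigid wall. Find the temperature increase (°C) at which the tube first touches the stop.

The gap closes when αΔT L = 2.8 mm, since the tube is still unstressed at that instant.
ΔT = 2.8 / (9.2×10⁻⁶ × 2925) = 104.1 °C.

ΔT ≈ 104 °C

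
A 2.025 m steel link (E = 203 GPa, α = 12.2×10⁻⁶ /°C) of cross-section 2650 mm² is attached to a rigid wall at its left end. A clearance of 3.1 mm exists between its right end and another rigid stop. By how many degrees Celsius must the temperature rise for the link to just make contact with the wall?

Contact occurs when the free expansion equals the gap: αΔT L = 3.1 mm.
ΔT = 3.1 / (12.2×10⁻⁶ × 2025) = 125.5 °C.

ΔT ≈ 125 °C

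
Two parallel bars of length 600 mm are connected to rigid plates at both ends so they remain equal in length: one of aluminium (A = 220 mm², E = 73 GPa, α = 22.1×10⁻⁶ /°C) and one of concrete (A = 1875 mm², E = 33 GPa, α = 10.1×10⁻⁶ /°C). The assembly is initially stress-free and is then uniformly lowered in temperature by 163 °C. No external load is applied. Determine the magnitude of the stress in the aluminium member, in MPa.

σ ≈ 113 MPa (tensile)

The aluminium has the larger α, so on cooling it would change length more than the concrete if both were free. The rigid plates force a common final length, so the aluminium is put into tension and the concrete into compression, with equal and opposite forces P (no external load).
Equating the net (thermal + elastic) strains gives |α₁ − α₂|·ΔT = P·[1/(A₁E₁) + 1/(A₂E₂)].
|α₁ − α₂|·ΔT = 12×10⁻⁶ × 163 = 0.001956.
1/(A₁E₁) + 1/(A₂E₂) = 1/(220×73×10³) + 1/(1875×33×10³) = 7.843×10⁻⁸ N⁻¹.
So P = 0.001956 / 7.843×10⁻⁸ = 24.94 kN.
σ_{aluminium} = P/A₁ = 24940/220 = 113.4 MPa, tensile.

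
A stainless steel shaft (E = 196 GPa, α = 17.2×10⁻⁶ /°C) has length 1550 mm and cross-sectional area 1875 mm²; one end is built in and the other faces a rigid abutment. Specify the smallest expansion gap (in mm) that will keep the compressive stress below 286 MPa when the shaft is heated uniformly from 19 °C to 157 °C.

g ≈ 1.42 mm

With no wall the shaft would lengthen by αΔT L = 17.2×10⁻⁶ × 138 × 1550 = 3.679 mm.
A stress of 286 MPa corresponds to the wall pushing the shaft back by σL/E = 286×1550/(196×10³) = 2.262 mm.
The gap must absorb the remainder: g_min = 3.679 − 2.262 = 1.417 mm.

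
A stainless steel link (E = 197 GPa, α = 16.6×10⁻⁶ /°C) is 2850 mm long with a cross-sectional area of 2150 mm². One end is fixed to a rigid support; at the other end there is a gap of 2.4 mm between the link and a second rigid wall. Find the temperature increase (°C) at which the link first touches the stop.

ΔT ≈ 50.7 °C

The gap closes when αΔT L = 2.4 mm, since the link is still unstressed at that instant.
So ΔT = g/(αL) = 2.4/(16.6×10⁻⁶ × 2850) = 50.73 °C.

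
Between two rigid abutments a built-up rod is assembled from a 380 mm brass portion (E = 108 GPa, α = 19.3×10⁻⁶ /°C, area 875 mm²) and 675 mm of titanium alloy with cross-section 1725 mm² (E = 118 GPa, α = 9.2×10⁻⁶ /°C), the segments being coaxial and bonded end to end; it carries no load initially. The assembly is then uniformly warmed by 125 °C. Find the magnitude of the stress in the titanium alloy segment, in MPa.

Free thermal expansion of the whole bar: Σ αᵢΔT Lᵢ = 19.3×10⁻⁶×125×380 + 9.2×10⁻⁶×125×675 = 1.693 mm.
The rigid supports impose zero overall length change; the single axial force P common to all segments must satisfy P Σ Lᵢ/(AᵢEᵢ) = δ_free.
Σ Lᵢ/(AᵢEᵢ) = 380/(875×108×10³) + 675/(1725×118×10³) = 7.337×10⁻⁶ mm/N.
So P = 1.693 / 7.337×10⁻⁶ = 230.7 kN, compressive.
σ_{titanium alloy} = P / A = 230700 / 1725 = 133.8 MPa.

σ ≈ 134 MPa (compressive)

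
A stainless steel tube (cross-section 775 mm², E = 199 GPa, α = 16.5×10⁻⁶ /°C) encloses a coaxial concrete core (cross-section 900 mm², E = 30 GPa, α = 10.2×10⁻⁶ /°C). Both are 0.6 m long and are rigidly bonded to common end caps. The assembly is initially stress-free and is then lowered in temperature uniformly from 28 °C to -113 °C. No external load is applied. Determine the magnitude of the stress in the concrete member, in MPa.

The stainless steel has the larger α, so on cooling it would change length more than the concrete if both were free. The rigid plates force a common final length, so the stainless steel is put into tension and the concrete into compression, with equal and opposite forces P (no external load).
Equating the net (thermal + elastic) strains gives |α₁ − α₂|·ΔT = P·[1/(A₁E₁) + 1/(A₂E₂)].
|α₁ − α₂|·ΔT = 6.3×10⁻⁶ × 141 = 0.0008883.
1/(A₁E₁) + 1/(A₂E₂) = 1/(775×199×10³) + 1/(900×30×10³) = 4.352×10⁻⁸ N⁻¹.
So P = 0.0008883 / 4.352×10⁻⁸ = 20.41 kN.
σ_{concrete} = P/A₂ = 20410/900 = 22.68 MPa, compressive.

σ ≈ 22.7 MPa (compressive)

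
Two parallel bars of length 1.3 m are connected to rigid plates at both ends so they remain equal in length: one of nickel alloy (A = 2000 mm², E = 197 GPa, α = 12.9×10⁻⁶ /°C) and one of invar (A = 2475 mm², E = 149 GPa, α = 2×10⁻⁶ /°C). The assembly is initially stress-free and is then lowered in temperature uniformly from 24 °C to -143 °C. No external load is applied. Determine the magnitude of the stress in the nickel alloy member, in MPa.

σ ≈ 173 MPa (tensile)

The nickel alloy has the larger α, so on cooling it would change length more than the invar if both were free. The rigid plates force a common final length, so the nickel alloy is put into tension and the invar into compression, with equal and opposite forces P (no external load).
Equating the net (thermal + elastic) strains gives |α₁ − α₂|·ΔT = P·[1/(A₁E₁) + 1/(A₂E₂)].
|α₁ − α₂|·ΔT = 10.9×10⁻⁶ × 167 = 0.00182.
1/(A₁E₁) + 1/(A₂E₂) = 1/(2000×197×10³) + 1/(2475×149×10³) = 5.25×10⁻⁹ N⁻¹.
P = 0.00182 / 5.25×10⁻⁹ = 346700 N = 346.7 kN.
σ_{nickel alloy} = P/A₁ = 346700/2000 = 173.4 MPa, tensile.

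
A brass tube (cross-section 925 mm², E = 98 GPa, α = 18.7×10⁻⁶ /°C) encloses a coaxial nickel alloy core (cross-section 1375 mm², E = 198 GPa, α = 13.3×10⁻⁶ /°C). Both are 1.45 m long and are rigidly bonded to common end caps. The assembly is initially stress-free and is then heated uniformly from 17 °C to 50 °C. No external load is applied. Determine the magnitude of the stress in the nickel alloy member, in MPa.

σ ≈ 8.81 MPa (tensile)

The brass has the larger α, so on heating it would change length more than the nickel alloy if both were free. The rigid plates force a common final length, so the brass is put into compression and the nickel alloy into tension, with equal and opposite forces P (no external load).
Compatibility of the two members (thermal + elastic change equal): (α₁ − α₂)ΔT = P·[1/(A₁E₁) + 1/(A₂E₂)].
|α₁ − α₂|·ΔT = 5.4×10⁻⁶ × 33 = 0.0001782.
1/(A₁E₁) + 1/(A₂E₂) = 1/(925×98×10³) + 1/(1375×198×10³) = 1.47×10⁻⁸ N⁻¹.
P = 0.0001782 / 1.47×10⁻⁸ = 12120 N = 12.12 kN.
σ_{nickel alloy} = P/A₂ = 12120/1375 = 8.814 MPa, tensile.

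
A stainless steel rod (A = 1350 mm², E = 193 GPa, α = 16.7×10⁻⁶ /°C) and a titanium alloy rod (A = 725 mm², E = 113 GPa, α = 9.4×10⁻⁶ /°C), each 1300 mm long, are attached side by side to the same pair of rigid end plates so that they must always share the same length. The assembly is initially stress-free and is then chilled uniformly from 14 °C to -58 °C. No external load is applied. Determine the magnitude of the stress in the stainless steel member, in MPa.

Both members must finish at the same length. With the larger α, the stainless steel tends to over-contract; the plates restrain it, putting the stainless steel in tension and the titanium alloy in compression. With no external load the two internal forces are equal and opposite, magnitude P.
Setting the final lengths equal and cancelling L: (α₁ − α₂)ΔT = P/(A₁E₁) + P/(A₂E₂).
|α₁ − α₂|·ΔT = 7.3×10⁻⁶ × 72 = 0.0005256.
1/(A₁E₁) + 1/(A₂E₂) = 1/(1350×193×10³) + 1/(725×113×10³) = 1.604×10⁻⁸ N⁻¹.
So P = 0.0005256 / 1.604×10⁻⁸ = 32.76 kN.
σ_{stainless steel} = P/A₁ = 32760/1350 = 24.27 MPa, tensile.

σ ≈ 24.3 MPa (tensile)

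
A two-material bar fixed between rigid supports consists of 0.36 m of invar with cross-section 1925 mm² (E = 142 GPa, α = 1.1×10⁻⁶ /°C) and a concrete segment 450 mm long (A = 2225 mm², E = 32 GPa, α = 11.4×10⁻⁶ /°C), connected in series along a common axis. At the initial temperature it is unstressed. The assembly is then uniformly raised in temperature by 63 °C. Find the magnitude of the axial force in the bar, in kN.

P ≈ 45.6 kN (compressive)

If the supports were absent, the total length change would be Σ αᵢΔT Lᵢ = 1.1×10⁻⁶×63×360 + 11.4×10⁻⁶×63×450 = 0.3481 mm.
The rigid supports impose zero overall length change; the single axial force P common to all segments must satisfy P Σ Lᵢ/(AᵢEᵢ) = δ_free.
The series flexibility is Σ Lᵢ/(AᵢEᵢ) = 360/(1925×142×10³) + 450/(2225×32×10³) = 7.637×10⁻⁶ mm/N.
P = 0.3481 / 7.637×10⁻⁶ = 45580 N = 45.58 kN, compressive.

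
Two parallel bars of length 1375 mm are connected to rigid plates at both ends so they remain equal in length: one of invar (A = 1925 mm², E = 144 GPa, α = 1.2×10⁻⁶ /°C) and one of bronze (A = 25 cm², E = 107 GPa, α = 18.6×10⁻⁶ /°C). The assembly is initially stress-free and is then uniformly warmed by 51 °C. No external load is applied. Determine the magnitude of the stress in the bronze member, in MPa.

σ ≈ 48.3 MPa (compressive)

Both members must finish at the same length. With the larger α, the bronze tends to over-expand; the plates restrain it, putting the bronze in compression and the invar in tension. With no external load the two internal forces are equal and opposite, magnitude P.
Compatibility of the two members (thermal + elastic change equal): (α₁ − α₂)ΔT = P·[1/(A₁E₁) + 1/(A₂E₂)].
|α₁ − α₂|·ΔT = 17.4×10⁻⁶ × 51 = 0.0008874.
1/(A₁E₁) + 1/(A₂E₂) = 1/(1925×144×10³) + 1/(2500×107×10³) = 7.346×10⁻⁹ N⁻¹.
P = 0.0008874 / 7.346×10⁻⁹ = 120800 N = 120.8 kN.
σ_{bronze} = P/A₂ = 120800/2500 = 48.32 MPa, compressive.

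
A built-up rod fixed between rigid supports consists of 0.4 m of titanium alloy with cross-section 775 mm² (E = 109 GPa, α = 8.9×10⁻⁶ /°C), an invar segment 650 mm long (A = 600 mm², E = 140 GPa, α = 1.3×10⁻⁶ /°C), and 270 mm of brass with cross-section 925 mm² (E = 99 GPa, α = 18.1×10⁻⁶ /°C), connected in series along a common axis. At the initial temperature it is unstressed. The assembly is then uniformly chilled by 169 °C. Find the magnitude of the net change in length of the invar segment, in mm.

|ΔL| ≈ 0.645 mm

Free thermal contraction of the whole bar: Σ αᵢΔT Lᵢ = 8.9×10⁻⁶×169×400 + 1.3×10⁻⁶×169×650 + 18.1×10⁻⁶×169×270 = 1.57 mm.
Since the ends are fixed, an axial force P builds up, equal in every segment, with P · Σ Lᵢ/(AᵢEᵢ) = δ_free.
Σ Lᵢ/(AᵢEᵢ) = 400/(775×109×10³) + 650/(600×140×10³) + 270/(925×99×10³) = 1.542×10⁻⁵ mm/N.
Hence P = δ_free / Σ(L/AE) = 1.57/1.542×10⁻⁵ = 101.8 kN (tensile).
For the invar segment, free thermal change = 1.3×10⁻⁶×169×650 = 0.1428 mm and elastic change from P = 101800×650/(600×140×10³) = 0.788 mm; these oppose, so the net change is 0.645 mm (segment lengthens).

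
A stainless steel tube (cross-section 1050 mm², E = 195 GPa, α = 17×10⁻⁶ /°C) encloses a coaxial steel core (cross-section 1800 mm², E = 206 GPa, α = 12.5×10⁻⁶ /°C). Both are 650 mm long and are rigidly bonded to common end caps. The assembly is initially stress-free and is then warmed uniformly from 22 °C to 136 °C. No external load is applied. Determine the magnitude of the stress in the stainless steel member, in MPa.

σ ≈ 64.4 MPa (compressive)

Equilibrium of a rigid end plate with no external load gives equal and opposite internal forces ±P in the two members. Since α_{stainless steel} > α_{steel}, heating drives the stainless steel into compression and the steel into tension.
Compatibility of the two members (thermal + elastic change equal): (α₁ − α₂)ΔT = P·[1/(A₁E₁) + 1/(A₂E₂)].
|α₁ − α₂|·ΔT = 4.5×10⁻⁶ × 114 = 0.000513.
1/(A₁E₁) + 1/(A₂E₂) = 1/(1050×195×10³) + 1/(1800×206×10³) = 7.581×10⁻⁹ N⁻¹.
P = 0.000513 / 7.581×10⁻⁹ = 67670 N = 67.67 kN.
σ_{stainless steel} = P/A₁ = 67670/1050 = 64.45 MPa, compressive.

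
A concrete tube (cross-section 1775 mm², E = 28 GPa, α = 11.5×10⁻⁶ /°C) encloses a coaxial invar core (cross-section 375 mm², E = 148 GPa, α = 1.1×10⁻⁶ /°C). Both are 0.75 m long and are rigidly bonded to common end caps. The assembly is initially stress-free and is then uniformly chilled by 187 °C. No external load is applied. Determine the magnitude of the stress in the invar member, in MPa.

Both members must finish at the same length. With the larger α, the concrete tends to over-contract; the plates restrain it, putting the concrete in tension and the invar in compression. With no external load the two internal forces are equal and opposite, magnitude P.
Equating the net (thermal + elastic) strains gives |α₁ − α₂|·ΔT = P·[1/(A₁E₁) + 1/(A₂E₂)].
|α₁ − α₂|·ΔT = 10.4×10⁻⁶ × 187 = 0.001945.
1/(A₁E₁) + 1/(A₂E₂) = 1/(1775×28×10³) + 1/(375×148×10³) = 3.814×10⁻⁸ N⁻¹.
P = 0.001945 / 3.814×10⁻⁸ = 50990 N = 50.99 kN.
σ_{invar} = P/A₂ = 50990/375 = 136 MPa, compressive.

σ ≈ 136 MPa (compressive)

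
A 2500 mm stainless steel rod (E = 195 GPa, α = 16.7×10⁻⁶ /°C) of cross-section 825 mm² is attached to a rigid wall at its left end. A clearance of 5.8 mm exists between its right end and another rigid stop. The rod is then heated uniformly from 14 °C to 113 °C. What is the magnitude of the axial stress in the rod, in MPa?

Free thermal elongation = αΔT L = 16.7×10⁻⁶ × 99 × 2500 = 4.133 mm.
Since δ_free = 4.13 mm is less than the 5.8 mm gap, the rod never touches the wall. No axial force develops.

σ ≈ 0 MPa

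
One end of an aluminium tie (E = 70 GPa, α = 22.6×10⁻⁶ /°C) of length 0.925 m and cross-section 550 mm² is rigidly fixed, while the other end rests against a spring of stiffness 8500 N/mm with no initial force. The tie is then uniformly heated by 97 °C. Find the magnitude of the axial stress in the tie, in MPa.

If the spring were absent the tie would lengthen by αΔT L = 22.6×10⁻⁶ × 97 × 925 = 2.028 mm.
With a force P in the spring, the elastic change of the tie is PL/(AE) and that of the spring is P/k; compatibility requires their sum to equal δ_free.
P [ L/(AE) + 1/k ] = δ_free → P [ 925/(550×70×10³) + 1/(8500) ] = 2.028.
P = 2.028 / 0.0001417 = 14310 N.
σ = P/A = 14310/550 = 26.02 MPa.

σ ≈ 26 MPa (compressive)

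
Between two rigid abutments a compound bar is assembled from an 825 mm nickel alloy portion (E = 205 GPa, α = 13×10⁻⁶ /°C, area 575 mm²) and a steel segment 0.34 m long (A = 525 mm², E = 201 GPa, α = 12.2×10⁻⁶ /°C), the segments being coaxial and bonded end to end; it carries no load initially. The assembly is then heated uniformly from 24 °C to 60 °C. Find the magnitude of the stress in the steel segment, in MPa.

If the supports were absent, the total length change would be Σ αᵢΔT Lᵢ = 13×10⁻⁶×36×825 + 12.2×10⁻⁶×36×340 = 0.5354 mm.
Since the ends are fixed, an axial force P builds up, equal in every segment, with P · Σ Lᵢ/(AᵢEᵢ) = δ_free.
The series flexibility is Σ Lᵢ/(AᵢEᵢ) = 825/(575×205×10³) + 340/(525×201×10³) = 1.022×10⁻⁵ mm/N.
P = 0.5354 / 1.022×10⁻⁵ = 52390 N = 52.39 kN, compressive.
σ_{steel} = P / A = 52390 / 525 = 99.78 MPa.

σ ≈ 99.8 MPa (compressive)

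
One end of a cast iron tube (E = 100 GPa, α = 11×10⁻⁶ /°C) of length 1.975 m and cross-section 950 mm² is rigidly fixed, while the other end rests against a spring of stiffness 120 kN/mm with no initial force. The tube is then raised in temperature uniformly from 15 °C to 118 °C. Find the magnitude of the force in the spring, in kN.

P ≈ 76.8 kN

Free thermal expansion: δ_free = αΔT L = 11×10⁻⁶ × 103 × 1975 = 2.238 mm.
Let P be the compressive force at the spring. The tube shortens elastically by PL/(AE) and the spring compresses by P/k; together these equal δ_free.
So P = δ_free / [L/(AE) + 1/k] = 2.238 / [ 1975/(950×100×10³) + 1/(120×10³) ].
P = 2.238 / 2.912×10⁻⁵ = 76840 N.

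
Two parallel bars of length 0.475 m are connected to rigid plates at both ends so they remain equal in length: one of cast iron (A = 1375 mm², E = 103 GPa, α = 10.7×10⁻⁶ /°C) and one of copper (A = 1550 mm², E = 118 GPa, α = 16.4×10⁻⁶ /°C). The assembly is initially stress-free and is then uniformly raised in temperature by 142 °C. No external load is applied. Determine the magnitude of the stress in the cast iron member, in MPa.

Both members must finish at the same length. With the larger α, the copper tends to over-expand; the plates restrain it, putting the copper in compression and the cast iron in tension. With no external load the two internal forces are equal and opposite, magnitude P.
Equating the net (thermal + elastic) strains gives |α₁ − α₂|·ΔT = P·[1/(A₁E₁) + 1/(A₂E₂)].
|α₁ − α₂|·ΔT = 5.7×10⁻⁶ × 142 = 0.0008094.
1/(A₁E₁) + 1/(A₂E₂) = 1/(1375×103×10³) + 1/(1550×118×10³) = 1.253×10⁻⁸ N⁻¹.
P = 0.0008094 / 1.253×10⁻⁸ = 64610 N = 64.61 kN.
σ_{cast iron} = P/A₁ = 64610/1375 = 46.99 MPa, tensile.

σ ≈ 47 MPa (tensile)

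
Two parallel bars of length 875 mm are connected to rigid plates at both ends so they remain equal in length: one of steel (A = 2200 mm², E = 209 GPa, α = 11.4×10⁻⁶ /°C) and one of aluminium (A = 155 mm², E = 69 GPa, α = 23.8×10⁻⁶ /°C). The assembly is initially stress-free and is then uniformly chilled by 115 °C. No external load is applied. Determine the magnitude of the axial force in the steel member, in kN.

P ≈ 14.9 kN (compressive in the steel)

Equilibrium of a rigid end plate with no external load gives equal and opposite internal forces ±P in the two members. Since α_{aluminium} > α_{steel}, cooling drives the aluminium into tension and the steel into compression.
Setting the final lengths equal and cancelling L: (α₁ − α₂)ΔT = P/(A₁E₁) + P/(A₂E₂).
|α₁ − α₂|·ΔT = 12.4×10⁻⁶ × 115 = 0.001426.
1/(A₁E₁) + 1/(A₂E₂) = 1/(2200×209×10³) + 1/(155×69×10³) = 9.568×10⁻⁸ N⁻¹.
P = 0.001426 / 9.568×10⁻⁸ = 14900 N = 14.9 kN.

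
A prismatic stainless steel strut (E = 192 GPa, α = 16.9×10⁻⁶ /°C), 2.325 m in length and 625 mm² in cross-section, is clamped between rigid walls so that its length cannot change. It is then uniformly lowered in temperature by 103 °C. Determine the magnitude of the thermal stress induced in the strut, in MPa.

σ ≈ 334 MPa (tensile)

With length fixed, the mechanical strain must cancel the thermal strain αΔT = 16.9×10⁻⁶ × 103 = 1740.7×10⁻⁶.
The stress required to suppress this strain is σ = Eε = 192×10³ × 1740.7×10⁻⁶ = 334.2 MPa, tensile since the strut is trying to contract.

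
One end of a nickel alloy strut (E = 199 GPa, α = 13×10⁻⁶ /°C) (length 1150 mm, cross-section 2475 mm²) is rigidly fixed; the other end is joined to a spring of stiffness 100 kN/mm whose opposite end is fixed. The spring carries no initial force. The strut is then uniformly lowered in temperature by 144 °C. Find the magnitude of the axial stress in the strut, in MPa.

The unrestrained thermal change is αΔT L = 13×10⁻⁶ × 144 × 1150 = 2.153 mm.
With a force P in the spring, the elastic change of the strut is PL/(AE) and that of the spring is P/k; compatibility requires their sum to equal δ_free.
P [ L/(AE) + 1/k ] = δ_free → P [ 1150/(2475×199×10³) + 1/(100×10³) ] = 2.153.
P = 2.153 / 1.233×10⁻⁵ = 174500 N.
σ = P/A = 174500/2475 = 70.52 MPa.

σ ≈ 70.5 MPa (tensile)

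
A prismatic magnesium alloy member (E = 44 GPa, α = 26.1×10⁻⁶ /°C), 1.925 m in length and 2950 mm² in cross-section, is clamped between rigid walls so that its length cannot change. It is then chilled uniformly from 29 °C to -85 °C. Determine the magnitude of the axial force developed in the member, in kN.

The ends cannot move, so σ = EαΔT = 44×10³ × 26.1×10⁻⁶ × 114 = 130.9 MPa.
Then P = σA = 130.9 × 2950 mm² = 386.2 kN, tensile.

P ≈ 386 kN (tensile)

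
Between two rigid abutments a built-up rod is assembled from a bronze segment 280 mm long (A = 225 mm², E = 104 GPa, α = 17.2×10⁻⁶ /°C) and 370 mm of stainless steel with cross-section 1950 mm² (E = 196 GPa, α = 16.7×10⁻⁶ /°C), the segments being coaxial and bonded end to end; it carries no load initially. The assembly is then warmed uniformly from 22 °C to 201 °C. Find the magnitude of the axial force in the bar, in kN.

P ≈ 152 kN (compressive)

With the walls removed the bar would change length by δ_free = Σ αᵢΔT Lᵢ = 17.2×10⁻⁶×179×280 + 16.7×10⁻⁶×179×370 = 1.968 mm.
Since the ends are fixed, an axial force P builds up, equal in every segment, with P · Σ Lᵢ/(AᵢEᵢ) = δ_free.
Σ Lᵢ/(AᵢEᵢ) = 280/(225×104×10³) + 370/(1950×196×10³) = 1.293×10⁻⁵ mm/N.
Hence P = δ_free / Σ(L/AE) = 1.968/1.293×10⁻⁵ = 152.2 kN (compressive).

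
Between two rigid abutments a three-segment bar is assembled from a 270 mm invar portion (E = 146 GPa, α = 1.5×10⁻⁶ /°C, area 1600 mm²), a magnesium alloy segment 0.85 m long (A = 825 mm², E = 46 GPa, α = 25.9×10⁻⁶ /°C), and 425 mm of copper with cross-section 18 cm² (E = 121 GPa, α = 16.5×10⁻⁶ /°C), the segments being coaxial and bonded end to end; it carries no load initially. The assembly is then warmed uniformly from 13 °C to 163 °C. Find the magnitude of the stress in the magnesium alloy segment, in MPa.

With the walls removed the bar would change length by δ_free = Σ αᵢΔT Lᵢ = 1.5×10⁻⁶×150×270 + 25.9×10⁻⁶×150×850 + 16.5×10⁻⁶×150×425 = 4.415 mm.
The walls prevent any net length change, so an axial force P (same in every segment) develops. Compatibility: P · Σ Lᵢ/(AᵢEᵢ) = δ_free.
Σ Lᵢ/(AᵢEᵢ) = 270/(1600×146×10³) + 850/(825×46×10³) + 425/(1800×121×10³) = 2.551×10⁻⁵ mm/N.
Hence P = δ_free / Σ(L/AE) = 4.415/2.551×10⁻⁵ = 173.1 kN (compressive).
σ_{magnesium alloy} = P / A = 173100 / 825 = 209.8 MPa.

σ ≈ 210 MPa (compressive)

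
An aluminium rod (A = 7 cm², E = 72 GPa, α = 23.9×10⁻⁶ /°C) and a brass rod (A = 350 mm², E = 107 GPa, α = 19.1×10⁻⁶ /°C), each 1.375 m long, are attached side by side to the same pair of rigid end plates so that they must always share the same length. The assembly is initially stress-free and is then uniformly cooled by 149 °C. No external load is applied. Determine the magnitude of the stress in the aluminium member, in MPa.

σ ≈ 22 MPa (tensile)

The aluminium has the larger α, so on cooling it would change length more than the brass if both were free. The rigid plates force a common final length, so the aluminium is put into tension and the brass into compression, with equal and opposite forces P (no external load).
Compatibility of the two members (thermal + elastic change equal): (α₁ − α₂)ΔT = P·[1/(A₁E₁) + 1/(A₂E₂)].
|α₁ − α₂|·ΔT = 4.8×10⁻⁶ × 149 = 0.0007152.
1/(A₁E₁) + 1/(A₂E₂) = 1/(700×72×10³) + 1/(350×107×10³) = 4.654×10⁻⁸ N⁻¹.
So P = 0.0007152 / 4.654×10⁻⁸ = 15.37 kN.
σ_{aluminium} = P/A₁ = 15370/700 = 21.95 MPa, tensile.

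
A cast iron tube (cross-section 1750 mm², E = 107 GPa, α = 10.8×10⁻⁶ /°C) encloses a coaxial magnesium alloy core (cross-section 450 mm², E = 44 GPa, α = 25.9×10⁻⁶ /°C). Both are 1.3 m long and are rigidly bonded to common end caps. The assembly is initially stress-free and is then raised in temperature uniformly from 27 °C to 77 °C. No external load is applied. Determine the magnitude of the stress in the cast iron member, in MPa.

The magnesium alloy has the larger α, so on heating it would change length more than the cast iron if both were free. The rigid plates force a common final length, so the magnesium alloy is put into compression and the cast iron into tension, with equal and opposite forces P (no external load).
Equating the net (thermal + elastic) strains gives |α₁ − α₂|·ΔT = P·[1/(A₁E₁) + 1/(A₂E₂)].
|α₁ − α₂|·ΔT = 15.1×10⁻⁶ × 50 = 0.000755.
1/(A₁E₁) + 1/(A₂E₂) = 1/(1750×107×10³) + 1/(450×44×10³) = 5.585×10⁻⁸ N⁻¹.
P = 0.000755 / 5.585×10⁻⁸ = 13520 N = 13.52 kN.
σ_{cast iron} = P/A₁ = 13520/1750 = 7.725 MPa, tensile.

σ ≈ 7.73 MPa (tensile)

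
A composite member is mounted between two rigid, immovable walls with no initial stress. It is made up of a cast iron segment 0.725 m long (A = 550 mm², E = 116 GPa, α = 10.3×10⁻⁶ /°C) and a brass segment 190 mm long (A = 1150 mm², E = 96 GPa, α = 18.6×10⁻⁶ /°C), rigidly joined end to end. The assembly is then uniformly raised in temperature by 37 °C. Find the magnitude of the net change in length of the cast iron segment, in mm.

Free thermal expansion of the whole bar: Σ αᵢΔT Lᵢ = 10.3×10⁻⁶×37×725 + 18.6×10⁻⁶×37×190 = 0.4071 mm.
The walls prevent any net length change, so an axial force P (same in every segment) develops. Compatibility: P · Σ Lᵢ/(AᵢEᵢ) = δ_free.
The series flexibility is Σ Lᵢ/(AᵢEᵢ) = 725/(550×116×10³) + 190/(1150×96×10³) = 1.308×10⁻⁵ mm/N.
P = 0.4071 / 1.308×10⁻⁵ = 31110 N = 31.11 kN, compressive.
For the cast iron segment, free thermal change = 10.3×10⁻⁶×37×725 = 0.2763 mm and elastic change from P = 31110×725/(550×116×10³) = 0.3535 mm; these oppose, so the net change is 0.0772 mm (segment shortens).

|ΔL| ≈ 0.0772 mm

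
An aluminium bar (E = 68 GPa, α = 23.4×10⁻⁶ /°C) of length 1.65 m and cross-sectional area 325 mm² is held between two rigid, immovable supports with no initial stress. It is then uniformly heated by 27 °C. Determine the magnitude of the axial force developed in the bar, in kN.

P ≈ 14 kN (compressive)

Full restraint means ε = 0, so the stress is σ = EαΔT = 68×10³ × 23.4×10⁻⁶ × 27 = 42.96 MPa.
P = AEαΔT = 325 × 68×10³ × 23.4×10⁻⁶ × 27 = 13.96 kN (compressive).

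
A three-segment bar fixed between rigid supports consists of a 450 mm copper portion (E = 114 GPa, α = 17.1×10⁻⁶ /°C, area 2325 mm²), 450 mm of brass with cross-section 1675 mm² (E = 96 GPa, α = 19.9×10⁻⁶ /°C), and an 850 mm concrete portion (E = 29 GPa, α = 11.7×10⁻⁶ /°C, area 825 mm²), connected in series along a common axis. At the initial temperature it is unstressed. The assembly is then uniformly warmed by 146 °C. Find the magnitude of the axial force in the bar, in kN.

Free thermal expansion of the whole bar: Σ αᵢΔT Lᵢ = 17.1×10⁻⁶×146×450 + 19.9×10⁻⁶×146×450 + 11.7×10⁻⁶×146×850 = 3.883 mm.
Since the ends are fixed, an axial force P builds up, equal in every segment, with P · Σ Lᵢ/(AᵢEᵢ) = δ_free.
The series flexibility is Σ Lᵢ/(AᵢEᵢ) = 450/(2325×114×10³) + 450/(1675×96×10³) + 850/(825×29×10³) = 4.002×10⁻⁵ mm/N.
P = 3.883 / 4.002×10⁻⁵ = 97010 N = 97.01 kN, compressive.

P ≈ 97 kN (compressive)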